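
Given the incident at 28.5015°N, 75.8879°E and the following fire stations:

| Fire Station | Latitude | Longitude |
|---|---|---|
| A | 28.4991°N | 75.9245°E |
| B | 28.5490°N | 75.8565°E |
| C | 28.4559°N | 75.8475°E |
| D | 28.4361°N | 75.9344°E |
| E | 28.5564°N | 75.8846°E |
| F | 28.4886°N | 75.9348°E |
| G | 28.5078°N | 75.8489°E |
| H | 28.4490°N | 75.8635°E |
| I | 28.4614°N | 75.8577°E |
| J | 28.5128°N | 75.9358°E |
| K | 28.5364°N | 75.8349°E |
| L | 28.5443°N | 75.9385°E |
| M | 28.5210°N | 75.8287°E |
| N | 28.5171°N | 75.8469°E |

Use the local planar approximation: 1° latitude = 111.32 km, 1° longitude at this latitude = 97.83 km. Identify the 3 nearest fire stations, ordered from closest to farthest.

A, G, N

Distances from 28.5015°N, 75.8879°E:
A: √((-0.0024·111.32)² + (0.0366·97.83)²) = √(0.071379 + 12.820539) = 3.5905 km
B: √((0.0475·111.32)² + (-0.0314·97.83)²) = √(27.959771 + 9.436336) = 6.1152 km
C: √((-0.0456·111.32)² + (-0.0404·97.83)²) = √(25.767725 + 15.620928) = 6.4334 km
D: √((-0.0654·111.32)² + (0.0465·97.83)²) = √(53.003176 + 20.694265) = 8.5847 km
E: √((0.0549·111.32)² + (-0.0033·97.83)²) = √(37.350041 + 0.104225) = 6.1200 km
F: √((-0.0129·111.32)² + (0.0469·97.83)²) = √(2.062176 + 21.051827) = 4.8077 km
G: √((0.0063·111.32)² + (-0.0390·97.83)²) = √(0.491844 + 14.557048) = 3.8793 km
H: √((-0.0525·111.32)² + (-0.0244·97.83)²) = √(34.155842 + 5.698017) = 6.3130 km
I: √((-0.0401·111.32)² + (-0.0302·97.83)²) = √(19.926689 + 8.728869) = 5.3531 km
J: √((0.0113·111.32)² + (0.0479·97.83)²) = √(1.582353 + 21.959130) = 4.8520 km
K: √((0.0349·111.32)² + (-0.0530·97.83)²) = √(15.093753 + 26.884121) = 6.4790 km
L: √((0.0428·111.32)² + (0.0506·97.83)²) = √(22.700422 + 24.504460) = 6.8706 km
M: √((0.0195·111.32)² + (-0.0592·97.83)²) = √(4.712112 + 33.541889) = 6.1850 km
N: √((0.0156·111.32)² + (-0.0410·97.83)²) = √(3.015752 + 16.088362) = 4.3708 km
Sorted: A (3.5905 km) < G (3.8793 km) < N (4.3708 km) < F (4.8077 km) < J (4.8520 km) < …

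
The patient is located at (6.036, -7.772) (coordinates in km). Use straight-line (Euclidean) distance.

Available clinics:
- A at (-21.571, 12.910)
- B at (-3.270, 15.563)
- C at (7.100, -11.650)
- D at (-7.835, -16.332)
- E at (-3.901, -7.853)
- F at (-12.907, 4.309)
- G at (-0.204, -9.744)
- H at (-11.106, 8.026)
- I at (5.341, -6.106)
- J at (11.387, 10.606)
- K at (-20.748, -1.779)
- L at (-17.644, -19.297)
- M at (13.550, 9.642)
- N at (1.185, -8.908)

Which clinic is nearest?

Distances from (6.036, -7.772):
A: √((-27.607)² + (20.682)²) = √(762.14645 + 427.74512) = 34.495 km
B: √((-9.306)² + (23.335)²) = √(86.60164 + 544.52223) = 25.122 km
C: √((1.064)² + (-3.878)²) = √(1.13210 + 15.03888) = 4.021 km
D: √((-13.871)² + (-8.560)²) = √(192.40464 + 73.27360) = 16.300 km
E: √((-9.937)² + (-0.081)²) = √(98.74397 + 0.00656) = 9.937 km
F: √((-18.943)² + (12.081)²) = √(358.83725 + 145.95056) = 22.467 km
G: √((-6.240)² + (-1.972)²) = √(38.93760 + 3.88878) = 6.544 km
H: √((-17.142)² + (15.798)²) = √(293.84816 + 249.57680) = 23.311 km
I: √((-0.695)² + (1.666)²) = √(0.48302 + 2.77556) = 1.805 km
J: √((5.351)² + (18.378)²) = √(28.63320 + 337.75088) = 19.141 km
K: √((-26.784)² + (5.993)²) = √(717.38266 + 35.91605) = 27.446 km
L: √((-23.680)² + (-11.525)²) = √(560.74240 + 132.82563) = 26.336 km
M: √((7.514)² + (17.414)²) = √(56.46020 + 303.24740) = 18.966 km
N: √((-4.851)² + (-1.136)²) = √(23.53220 + 1.29050) = 4.982 km
Minimum: I at 1.805 km.

I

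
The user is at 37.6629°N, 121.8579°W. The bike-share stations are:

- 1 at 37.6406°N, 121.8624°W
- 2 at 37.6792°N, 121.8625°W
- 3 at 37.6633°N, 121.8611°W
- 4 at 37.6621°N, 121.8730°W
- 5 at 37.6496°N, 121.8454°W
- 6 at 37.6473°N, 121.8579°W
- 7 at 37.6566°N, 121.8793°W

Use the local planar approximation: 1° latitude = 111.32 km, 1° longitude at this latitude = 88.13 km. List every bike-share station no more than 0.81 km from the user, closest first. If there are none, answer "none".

3

Distances from 37.6629°N, 121.8579°W:
1: √((-0.0223·111.32)² + (-0.0045·88.13)²) = √(6.162488 + 0.157280) = 2.5139 km
2: √((0.0163·111.32)² + (-0.0046·88.13)²) = √(3.292468 + 0.164348) = 1.8593 km
3: √((0.0004·111.32)² + (-0.0032·88.13)²) = √(0.001983 + 0.079533) = 0.2855 km
4: √((-0.0008·111.32)² + (-0.0151·88.13)²) = √(0.007931 + 1.770930) = 1.3337 km
5: √((-0.0133·111.32)² + (0.0125·88.13)²) = √(2.192046 + 1.213578) = 1.8454 km
6: √((-0.0156·111.32)² + (0.0000·88.13)²) = √(3.015752 + 0.000000) = 1.7366 km
7: √((-0.0063·111.32)² + (-0.0214·88.13)²) = √(0.491844 + 3.556928) = 2.0122 km
Threshold 0.81 km: 3 (0.2855 km) is within range.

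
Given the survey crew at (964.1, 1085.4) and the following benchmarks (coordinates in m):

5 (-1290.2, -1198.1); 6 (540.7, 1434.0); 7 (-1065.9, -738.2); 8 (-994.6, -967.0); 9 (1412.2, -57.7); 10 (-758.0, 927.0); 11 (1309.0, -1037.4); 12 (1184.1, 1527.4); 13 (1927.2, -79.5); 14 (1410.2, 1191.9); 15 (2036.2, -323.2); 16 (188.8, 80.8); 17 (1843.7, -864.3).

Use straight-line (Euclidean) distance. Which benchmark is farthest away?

5

Distances from (964.1, 1085.4):
5: √((-2254.3)² + (-2283.5)²) = √(5081868.490 + 5214372.250) = 3208.8 m
6: √((-423.4)² + (348.6)²) = √(179267.560 + 121521.960) = 548.4 m
7: √((-2030.0)² + (-1823.6)²) = √(4120900.000 + 3325516.960) = 2728.8 m
8: √((-1958.7)² + (-2052.4)²) = √(3836505.690 + 4212345.760) = 2837.0 m
9: √((448.1)² + (-1143.1)²) = √(200793.610 + 1306677.610) = 1227.8 m
10: √((-1722.1)² + (-158.4)²) = √(2965628.410 + 25090.560) = 1729.4 m
11: √((344.9)² + (-2122.8)²) = √(118956.010 + 4506279.840) = 2150.6 m
12: √((220.0)² + (442.0)²) = √(48400.000 + 195364.000) = 493.7 m
13: √((963.1)² + (-1164.9)²) = √(927561.610 + 1356992.010) = 1511.5 m
14: √((446.1)² + (106.5)²) = √(199005.210 + 11342.250) = 458.6 m
15: √((1072.1)² + (-1408.6)²) = √(1149398.410 + 1984153.960) = 1770.2 m
16: √((-775.3)² + (-1004.6)²) = √(601090.090 + 1009221.160) = 1269.0 m
17: √((879.6)² + (-1949.7)²) = √(773696.160 + 3801330.090) = 2138.9 m
Maximum: 5 at 3208.8 m.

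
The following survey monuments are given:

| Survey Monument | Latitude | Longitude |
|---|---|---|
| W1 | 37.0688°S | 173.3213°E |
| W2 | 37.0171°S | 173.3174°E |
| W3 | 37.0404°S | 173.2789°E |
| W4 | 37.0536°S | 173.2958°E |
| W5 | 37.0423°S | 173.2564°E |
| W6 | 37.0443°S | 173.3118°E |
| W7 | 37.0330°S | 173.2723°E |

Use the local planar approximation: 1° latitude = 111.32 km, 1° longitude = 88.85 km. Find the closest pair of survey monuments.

Pairwise distances:
W1–W2: 5.7657 km
W1–W3: 4.9180 km
W1–W4: 2.8278 km
W1–W5: 6.4771 km
W1–W6: 2.8550 km
W1–W7: 5.9022 km
W2–W3: 4.2929 km
W2–W4: 4.4936 km
W2–W5: 6.1028 km
W2–W6: 3.0685 km
W2–W7: 4.3806 km
W3–W4: 2.1009 km
W3–W5: 2.0103 km
W3–W6: 2.9552 km
W3–W7: 1.0112 km
W4–W5: 3.7198 km
W4–W6: 1.7586 km
W4–W7: 3.1013 km
W5–W6: 4.9273 km
W5–W7: 1.7514 km
W6–W7: 3.7282 km
Closest pair: W3–W7 at 1.0112 km.

W3 and W7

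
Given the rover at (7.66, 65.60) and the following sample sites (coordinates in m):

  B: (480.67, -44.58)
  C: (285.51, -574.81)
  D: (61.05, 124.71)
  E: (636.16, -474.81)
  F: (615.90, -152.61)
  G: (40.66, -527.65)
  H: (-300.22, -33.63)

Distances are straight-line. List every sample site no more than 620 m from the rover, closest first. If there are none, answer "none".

D, H, B, G

Distances from (7.66, 65.60):
B: √((473.01)² + (-110.18)²) = √(223738.4601 + 12139.6324) = 485.67 m
C: √((277.85)² + (-640.41)²) = √(77200.6225 + 410124.9681) = 698.09 m
D: √((53.39)² + (59.11)²) = √(2850.4921 + 3493.9921) = 79.65 m
E: √((628.50)² + (-540.41)²) = √(395012.2500 + 292042.9681) = 828.89 m
F: √((608.24)² + (-218.21)²) = √(369955.8976 + 47615.6041) = 646.20 m
G: √((33.00)² + (-593.25)²) = √(1089.0000 + 351945.5625) = 594.17 m
H: √((-307.88)² + (-99.23)²) = √(94790.0944 + 9846.5929) = 323.48 m
Threshold 620 m: D (79.65 m), H (323.48 m), B (485.67 m), G (594.17 m) are within range.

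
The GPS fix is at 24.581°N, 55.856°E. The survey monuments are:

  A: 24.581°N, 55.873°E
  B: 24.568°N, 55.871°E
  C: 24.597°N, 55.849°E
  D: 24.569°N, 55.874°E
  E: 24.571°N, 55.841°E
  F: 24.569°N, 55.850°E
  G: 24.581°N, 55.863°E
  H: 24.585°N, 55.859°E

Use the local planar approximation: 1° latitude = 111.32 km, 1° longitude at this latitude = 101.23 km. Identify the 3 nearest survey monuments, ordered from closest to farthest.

Distances from 24.581°N, 55.856°E:
A: 1.721 km
B: 2.098 km
C: 1.917 km
D: 2.259 km
E: 1.883 km
F: 1.467 km
G: 0.709 km
H: 0.539 km
Sorted: H (0.539 km) < G (0.709 km) < F (1.467 km) < A (1.721 km) < E (1.883 km) < …

H, G, F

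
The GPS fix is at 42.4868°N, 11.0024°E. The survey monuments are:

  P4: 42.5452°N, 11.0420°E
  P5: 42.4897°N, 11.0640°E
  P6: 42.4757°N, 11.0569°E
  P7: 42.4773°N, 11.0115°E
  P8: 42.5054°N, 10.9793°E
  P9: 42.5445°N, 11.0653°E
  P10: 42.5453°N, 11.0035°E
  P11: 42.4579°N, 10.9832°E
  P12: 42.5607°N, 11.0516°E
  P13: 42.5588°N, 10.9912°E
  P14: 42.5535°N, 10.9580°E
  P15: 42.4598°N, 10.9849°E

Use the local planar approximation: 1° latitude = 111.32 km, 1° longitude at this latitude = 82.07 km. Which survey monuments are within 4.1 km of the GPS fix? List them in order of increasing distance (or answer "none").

P7, P8, P15, P11

Distances from 42.4868°N, 11.0024°E:
P4: 7.2682 km
P5: 5.0658 km
P6: 4.6404 km
P7: 1.2947 km
P8: 2.8074 km
P9: 8.2405 km
P10: 6.5128 km
P11: 3.5823 km
P12: 9.1641 km
P13: 8.0676 km
P14: 8.2710 km
P15: 3.3312 km
Threshold 4.1 km: P7 (1.2947 km), P8 (2.8074 km), P15 (3.3312 km), P11 (3.5823 km) are within range.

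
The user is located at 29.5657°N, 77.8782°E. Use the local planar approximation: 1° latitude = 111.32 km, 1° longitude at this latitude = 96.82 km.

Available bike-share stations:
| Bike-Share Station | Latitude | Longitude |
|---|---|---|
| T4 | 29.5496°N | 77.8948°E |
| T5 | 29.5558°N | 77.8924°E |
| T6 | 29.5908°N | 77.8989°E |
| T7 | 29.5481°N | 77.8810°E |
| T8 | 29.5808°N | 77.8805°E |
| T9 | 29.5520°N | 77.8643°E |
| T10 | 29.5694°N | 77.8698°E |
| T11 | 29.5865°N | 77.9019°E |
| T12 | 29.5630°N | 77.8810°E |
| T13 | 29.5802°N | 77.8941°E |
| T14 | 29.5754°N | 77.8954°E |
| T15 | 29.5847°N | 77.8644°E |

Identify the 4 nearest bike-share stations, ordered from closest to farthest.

Distances from 29.5657°N, 77.8782°E:
T4: 2.4073 km
T5: 1.7620 km
T6: 3.4386 km
T7: 1.9779 km
T8: 1.6956 km
T9: 2.0340 km
T10: 0.9116 km
T11: 3.2599 km
T12: 0.4048 km
T13: 2.2305 km
T14: 1.9847 km
T15: 2.5018 km
Sorted: T12 (0.4048 km) < T10 (0.9116 km) < T8 (1.6956 km) < T5 (1.7620 km) < T7 (1.9779 km) < T14 (1.9847 km) < …

T12, T10, T8, T5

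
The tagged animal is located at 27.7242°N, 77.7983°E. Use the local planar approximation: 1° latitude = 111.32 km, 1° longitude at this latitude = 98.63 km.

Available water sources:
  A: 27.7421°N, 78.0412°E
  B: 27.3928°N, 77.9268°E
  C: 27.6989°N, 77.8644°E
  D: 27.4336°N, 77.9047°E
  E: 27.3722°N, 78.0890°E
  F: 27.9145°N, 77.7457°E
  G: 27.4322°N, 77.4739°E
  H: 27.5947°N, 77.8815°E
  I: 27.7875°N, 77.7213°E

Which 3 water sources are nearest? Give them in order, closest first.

C, I, H

Distances from 27.7242°N, 77.7983°E:
A: 24.0400 km
B: 39.0078 km
C: 7.1018 km
D: 34.0092 km
E: 48.5541 km
F: 21.8102 km
G: 45.6105 km
H: 16.5879 km
I: 10.3600 km
Sorted: C (7.1018 km) < I (10.3600 km) < H (16.5879 km) < F (21.8102 km) < A (24.0400 km) < …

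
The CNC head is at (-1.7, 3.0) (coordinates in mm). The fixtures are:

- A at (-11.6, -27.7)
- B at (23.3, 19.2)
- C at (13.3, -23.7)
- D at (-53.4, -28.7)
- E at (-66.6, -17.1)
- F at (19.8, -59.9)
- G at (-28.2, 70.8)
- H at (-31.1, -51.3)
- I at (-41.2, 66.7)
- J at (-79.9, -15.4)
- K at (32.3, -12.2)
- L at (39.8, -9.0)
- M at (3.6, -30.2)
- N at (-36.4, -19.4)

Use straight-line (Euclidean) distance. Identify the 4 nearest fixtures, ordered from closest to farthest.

Distances from (-1.7, 3.0):
A: √((-9.9)² + (-30.7)²) = √(98.010 + 942.490) = 32.3 mm
B: √((25.0)² + (16.2)²) = √(625.000 + 262.440) = 29.8 mm
C: √((15.0)² + (-26.7)²) = √(225.000 + 712.890) = 30.6 mm
D: √((-51.7)² + (-31.7)²) = √(2672.890 + 1004.890) = 60.6 mm
E: √((-64.9)² + (-20.1)²) = √(4212.010 + 404.010) = 67.9 mm
F: √((21.5)² + (-62.9)²) = √(462.250 + 3956.410) = 66.5 mm
G: √((-26.5)² + (67.8)²) = √(702.250 + 4596.840) = 72.8 mm
H: √((-29.4)² + (-54.3)²) = √(864.360 + 2948.490) = 61.7 mm
I: √((-39.5)² + (63.7)²) = √(1560.250 + 4057.690) = 75.0 mm
J: √((-78.2)² + (-18.4)²) = √(6115.240 + 338.560) = 80.3 mm
K: √((34.0)² + (-15.2)²) = √(1156.000 + 231.040) = 37.2 mm
L: √((41.5)² + (-12.0)²) = √(1722.250 + 144.000) = 43.2 mm
M: √((5.3)² + (-33.2)²) = √(28.090 + 1102.240) = 33.6 mm
N: √((-34.7)² + (-22.4)²) = √(1204.090 + 501.760) = 41.3 mm
Sorted: B (29.8 mm) < C (30.6 mm) < A (32.3 mm) < M (33.6 mm) < K (37.2 mm) < N (41.3 mm) < …

B, C, A, M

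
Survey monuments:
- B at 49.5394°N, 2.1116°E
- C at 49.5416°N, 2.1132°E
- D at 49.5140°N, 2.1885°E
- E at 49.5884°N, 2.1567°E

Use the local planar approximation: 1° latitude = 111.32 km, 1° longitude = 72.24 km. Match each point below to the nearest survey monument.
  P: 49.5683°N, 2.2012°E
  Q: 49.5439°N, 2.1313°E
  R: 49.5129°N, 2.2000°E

P→E; Q→C; R→D

P at 49.5683°N, 2.2012°E:
  B: √((-0.0289·111.32)² + (-0.0896·72.24)²) = √(10.350041 + 41.895897) = 7.2281 km
  C: √((-0.0267·111.32)² + (-0.0880·72.24)²) = √(8.834234 + 40.412975) = 7.0176 km
  D: √((-0.0543·111.32)² + (-0.0127·72.24)²) = √(36.538108 + 0.841711) = 6.1139 km
  E: √((0.0201·111.32)² + (-0.0445·72.24)²) = √(5.006549 + 10.334168) = 3.9167 km
  → nearest: E (3.9167 km)
Q at 49.5439°N, 2.1313°E:
  B: √((-0.0045·111.32)² + (-0.0197·72.24)²) = √(0.250941 + 2.025293) = 1.5087 km
  C: √((-0.0023·111.32)² + (-0.0181·72.24)²) = √(0.065554 + 1.709671) = 1.3324 km
  D: √((-0.0299·111.32)² + (0.0572·72.24)²) = √(11.078699 + 17.074482) = 5.3060 km
  E: √((0.0445·111.32)² + (0.0254·72.24)²) = √(24.539540 + 3.366843) = 5.2826 km
  → nearest: C (1.3324 km)
R at 49.5129°N, 2.2000°E:
  B: √((0.0265·111.32)² + (-0.0884·72.24)²) = √(8.702382 + 40.781200) = 7.0345 km
  C: √((0.0287·111.32)² + (-0.0868·72.24)²) = √(10.207284 + 39.318317) = 7.0374 km
  D: √((0.0011·111.32)² + (-0.0115·72.24)²) = √(0.014994 + 0.690162) = 0.8397 km
  E: √((0.0755·111.32)² + (-0.0433·72.24)²) = √(70.638310 + 9.784334) = 8.9679 km
  → nearest: D (0.8397 km)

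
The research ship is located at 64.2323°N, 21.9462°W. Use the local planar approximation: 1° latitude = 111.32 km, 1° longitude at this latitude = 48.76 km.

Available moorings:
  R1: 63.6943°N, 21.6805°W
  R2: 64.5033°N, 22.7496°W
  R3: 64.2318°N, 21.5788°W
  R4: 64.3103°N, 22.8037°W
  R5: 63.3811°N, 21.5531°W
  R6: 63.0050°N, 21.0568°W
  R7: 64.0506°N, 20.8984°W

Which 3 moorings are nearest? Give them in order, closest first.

R3, R4, R2

Distances from 64.2323°N, 21.9462°W:
R1: 61.2754 km
R2: 49.4437 km
R3: 17.9145 km
R4: 42.7038 km
R5: 96.6748 km
R6: 143.3407 km
R7: 54.9490 km
Sorted: R3 (17.9145 km) < R4 (42.7038 km) < R2 (49.4437 km) < R7 (54.9490 km) < R1 (61.2754 km) < …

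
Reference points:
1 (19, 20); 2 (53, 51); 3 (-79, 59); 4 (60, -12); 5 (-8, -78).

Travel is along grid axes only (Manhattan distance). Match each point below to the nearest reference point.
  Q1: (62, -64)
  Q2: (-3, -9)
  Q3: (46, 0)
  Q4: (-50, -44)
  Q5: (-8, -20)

Q1 at (62, -64):
  1: |-43| + |84| = 43 + 84 = 127
  2: |-9| + |115| = 9 + 115 = 124
  3: |-141| + |123| = 141 + 123 = 264
  4: |-2| + |52| = 2 + 52 = 54
  5: |-70| + |-14| = 70 + 14 = 84
  → nearest: 4 (54)
Q2 at (-3, -9):
  1: |22| + |29| = 22 + 29 = 51
  2: |56| + |60| = 56 + 60 = 116
  3: |-76| + |68| = 76 + 68 = 144
  4: |63| + |-3| = 63 + 3 = 66
  5: |-5| + |-69| = 5 + 69 = 74
  → nearest: 1 (51)
Q3 at (46, 0):
  1: |-27| + |20| = 27 + 20 = 47
  2: |7| + |51| = 7 + 51 = 58
  3: |-125| + |59| = 125 + 59 = 184
  4: |14| + |-12| = 14 + 12 = 26
  5: |-54| + |-78| = 54 + 78 = 132
  → nearest: 4 (26)
Q4 at (-50, -44):
  1: |69| + |64| = 69 + 64 = 133
  2: |103| + |95| = 103 + 95 = 198
  3: |-29| + |103| = 29 + 103 = 132
  4: |110| + |32| = 110 + 32 = 142
  5: |42| + |-34| = 42 + 34 = 76
  → nearest: 5 (76)
Q5 at (-8, -20):
  1: |27| + |40| = 27 + 40 = 67
  2: |61| + |71| = 61 + 71 = 132
  3: |-71| + |79| = 71 + 79 = 150
  4: |68| + |8| = 68 + 8 = 76
  5: |0| + |-58| = 0 + 58 = 58
  → nearest: 5 (58)

Q1→4; Q2→1; Q3→4; Q4→5; Q5→5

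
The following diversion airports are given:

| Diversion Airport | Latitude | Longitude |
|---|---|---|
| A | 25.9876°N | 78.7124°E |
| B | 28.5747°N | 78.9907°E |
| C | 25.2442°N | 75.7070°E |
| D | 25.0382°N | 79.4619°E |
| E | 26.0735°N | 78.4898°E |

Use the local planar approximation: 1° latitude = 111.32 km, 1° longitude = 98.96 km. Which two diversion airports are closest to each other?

Pairwise distances:
A–E: 24.0145 km
A–D: 129.1164 km
D–E: 150.1224 km
B–E: 282.8115 km
A–B: 289.3098 km
C–E: 290.4478 km
A–C: 308.7131 km
C–D: 372.2918 km
B–D: 396.4351 km
B–C: 493.0033 km
Closest pair: A–E at 24.0145 km.

A and E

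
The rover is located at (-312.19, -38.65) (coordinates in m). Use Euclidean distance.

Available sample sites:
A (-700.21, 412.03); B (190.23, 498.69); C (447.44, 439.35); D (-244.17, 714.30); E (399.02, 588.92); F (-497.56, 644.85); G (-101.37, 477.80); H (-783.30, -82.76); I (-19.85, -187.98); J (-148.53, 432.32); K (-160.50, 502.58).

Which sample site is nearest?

Distances from (-312.19, -38.65):
A: √((-388.02)² + (450.68)²) = √(150559.5204 + 203112.4624) = 594.70 m
B: √((502.42)² + (537.34)²) = √(252425.8564 + 288734.2756) = 735.64 m
C: √((759.63)² + (478.00)²) = √(577037.7369 + 228484.0000) = 897.51 m
D: √((68.02)² + (752.95)²) = √(4626.7204 + 566933.7025) = 756.02 m
E: √((711.21)² + (627.57)²) = √(505819.6641 + 393844.1049) = 948.51 m
F: √((-185.37)² + (683.50)²) = √(34362.0369 + 467172.2500) = 708.19 m
G: √((210.82)² + (516.45)²) = √(44445.0724 + 266720.6025) = 557.82 m
H: √((-471.11)² + (-44.11)²) = √(221944.6321 + 1945.6921) = 473.17 m
I: √((292.34)² + (-149.33)²) = √(85462.6756 + 22299.4489) = 328.27 m
J: √((163.66)² + (470.97)²) = √(26784.5956 + 221812.7409) = 498.60 m
K: √((151.69)² + (541.23)²) = √(23009.8561 + 292929.9129) = 562.09 m
Minimum: I at 328.27 m.

I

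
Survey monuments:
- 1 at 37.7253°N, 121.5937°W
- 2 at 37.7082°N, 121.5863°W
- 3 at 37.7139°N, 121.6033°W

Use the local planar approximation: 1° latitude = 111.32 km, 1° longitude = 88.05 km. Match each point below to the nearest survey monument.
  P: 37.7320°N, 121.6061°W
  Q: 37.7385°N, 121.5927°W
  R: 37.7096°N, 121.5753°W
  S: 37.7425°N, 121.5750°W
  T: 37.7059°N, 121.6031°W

P→1; Q→1; R→2; S→1; T→3

P at 37.7320°N, 121.6061°W:
  1: 1.3223 km
  2: 3.1716 km
  3: 2.0299 km
  → nearest: 1 (1.3223 km)
Q at 37.7385°N, 121.5927°W:
  1: 1.4721 km
  2: 3.4197 km
  3: 2.8932 km
  → nearest: 1 (1.4721 km)
R at 37.7096°N, 121.5753°W:
  1: 2.3831 km
  2: 0.9810 km
  3: 2.5114 km
  → nearest: 2 (0.9810 km)
S at 37.7425°N, 121.5750°W:
  1: 2.5253 km
  2: 3.9458 km
  3: 4.0429 km
  → nearest: 1 (2.5253 km)
T at 37.7059°N, 121.6031°W:
  1: 2.3128 km
  2: 1.5012 km
  3: 0.8907 km
  → nearest: 3 (0.8907 km)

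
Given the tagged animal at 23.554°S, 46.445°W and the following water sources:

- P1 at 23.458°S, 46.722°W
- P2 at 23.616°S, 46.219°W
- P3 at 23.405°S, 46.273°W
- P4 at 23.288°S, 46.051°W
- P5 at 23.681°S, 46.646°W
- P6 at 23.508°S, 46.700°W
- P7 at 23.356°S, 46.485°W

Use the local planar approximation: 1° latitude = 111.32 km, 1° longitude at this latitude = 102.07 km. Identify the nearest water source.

P7

Distances from 23.554°S, 46.445°W:
P1: 30.226 km
P2: 24.078 km
P3: 24.152 km
P4: 49.941 km
P5: 24.915 km
P6: 26.527 km
P7: 22.416 km
Minimum: P7 at 22.416 km.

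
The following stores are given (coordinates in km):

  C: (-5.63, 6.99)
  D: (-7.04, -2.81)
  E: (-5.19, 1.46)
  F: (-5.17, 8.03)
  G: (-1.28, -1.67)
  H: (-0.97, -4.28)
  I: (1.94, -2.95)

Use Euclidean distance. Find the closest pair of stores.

Pairwise distances:
C–D: 9.90 km
C–E: 5.55 km
C–F: 1.14 km
C–G: 9.69 km
C–H: 12.20 km
C–I: 12.49 km
D–E: 4.65 km
D–F: 11.00 km
D–G: 5.87 km
D–H: 6.25 km
D–I: 8.98 km
E–F: 6.57 km
E–G: 5.01 km
E–H: 7.12 km
E–I: 8.38 km
F–G: 10.45 km
F–H: 13.01 km
F–I: 13.08 km
G–H: 2.63 km
G–I: 3.47 km
H–I: 3.20 km
Closest pair: C–F at 1.14 km.

C and F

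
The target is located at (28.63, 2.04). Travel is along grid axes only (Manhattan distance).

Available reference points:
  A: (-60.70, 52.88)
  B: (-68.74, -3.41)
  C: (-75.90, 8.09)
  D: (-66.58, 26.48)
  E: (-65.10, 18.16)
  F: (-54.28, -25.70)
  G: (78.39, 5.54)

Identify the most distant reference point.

Distances from (28.63, 2.04):
A: |-89.33| + |50.84| = 89.33 + 50.84 = 140.17
B: |-97.37| + |-5.45| = 97.37 + 5.45 = 102.82
C: |-104.53| + |6.05| = 104.53 + 6.05 = 110.58
D: |-95.21| + |24.44| = 95.21 + 24.44 = 119.65
E: |-93.73| + |16.12| = 93.73 + 16.12 = 109.85
F: |-82.91| + |-27.74| = 82.91 + 27.74 = 110.65
G: |49.76| + |3.50| = 49.76 + 3.50 = 53.26
Maximum: A at 140.17.

A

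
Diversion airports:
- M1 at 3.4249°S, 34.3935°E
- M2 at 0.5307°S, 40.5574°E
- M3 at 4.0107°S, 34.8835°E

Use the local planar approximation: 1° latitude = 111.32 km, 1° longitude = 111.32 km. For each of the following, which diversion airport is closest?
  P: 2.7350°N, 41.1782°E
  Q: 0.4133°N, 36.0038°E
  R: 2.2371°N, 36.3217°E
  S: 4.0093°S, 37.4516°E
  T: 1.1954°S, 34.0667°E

P→M2; Q→M1; R→M2; S→M3; T→M1

P at 2.7350°N, 41.1782°E:
  M1: 1020.1221 km
  M2: 370.0480 km
  M3: 1027.0904 km
  → nearest: M2 (370.0480 km)
Q at 0.4133°N, 36.0038°E:
  M1: 463.3486 km
  M2: 517.6848 km
  M3: 508.0249 km
  → nearest: M1 (463.3486 km)
R at 2.2371°N, 36.3217°E:
  M1: 665.8406 km
  M2: 563.2602 km
  M3: 713.6943 km
  → nearest: M2 (563.2602 km)
S at 4.0093°S, 37.4516°E:
  M1: 346.5880 km
  M2: 519.1220 km
  M3: 285.8809 km
  → nearest: M3 (285.8809 km)
T at 1.1954°S, 34.0667°E:
  M1: 250.8400 km
  M2: 726.3237 km
  M3: 326.3229 km
  → nearest: M1 (250.8400 km)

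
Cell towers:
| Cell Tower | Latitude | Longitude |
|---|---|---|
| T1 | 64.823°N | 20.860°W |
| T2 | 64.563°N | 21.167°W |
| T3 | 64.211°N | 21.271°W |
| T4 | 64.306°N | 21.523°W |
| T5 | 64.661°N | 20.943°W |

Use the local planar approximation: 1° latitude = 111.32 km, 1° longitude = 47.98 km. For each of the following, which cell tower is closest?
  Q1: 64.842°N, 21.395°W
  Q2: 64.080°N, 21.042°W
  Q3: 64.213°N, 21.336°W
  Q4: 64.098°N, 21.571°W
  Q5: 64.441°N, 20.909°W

Q1 at 64.842°N, 21.395°W:
  T1: 25.756 km
  T2: 32.929 km
  T3: 70.494 km
  T4: 59.983 km
  T5: 29.602 km
  → nearest: T1 (25.756 km)
Q2 at 64.080°N, 21.042°W:
  T1: 83.170 km
  T2: 54.101 km
  T3: 18.259 km
  T4: 34.140 km
  T5: 64.851 km
  → nearest: T3 (18.259 km)
Q3 at 64.213°N, 21.336°W:
  T1: 71.643 km
  T2: 39.797 km
  T3: 3.127 km
  T4: 13.700 km
  T5: 53.317 km
  → nearest: T3 (3.127 km)
Q4 at 64.098°N, 21.571°W:
  T1: 87.621 km
  T2: 55.274 km
  T3: 19.116 km
  T4: 23.269 km
  T5: 69.540 km
  → nearest: T3 (19.116 km)
Q5 at 64.441°N, 20.909°W:
  T1: 42.589 km
  T2: 18.376 km
  T3: 30.939 km
  T4: 33.071 km
  T5: 24.545 km
  → nearest: T2 (18.376 km)

Q1→T1; Q2→T3; Q3→T3; Q4→T3; Q5→T2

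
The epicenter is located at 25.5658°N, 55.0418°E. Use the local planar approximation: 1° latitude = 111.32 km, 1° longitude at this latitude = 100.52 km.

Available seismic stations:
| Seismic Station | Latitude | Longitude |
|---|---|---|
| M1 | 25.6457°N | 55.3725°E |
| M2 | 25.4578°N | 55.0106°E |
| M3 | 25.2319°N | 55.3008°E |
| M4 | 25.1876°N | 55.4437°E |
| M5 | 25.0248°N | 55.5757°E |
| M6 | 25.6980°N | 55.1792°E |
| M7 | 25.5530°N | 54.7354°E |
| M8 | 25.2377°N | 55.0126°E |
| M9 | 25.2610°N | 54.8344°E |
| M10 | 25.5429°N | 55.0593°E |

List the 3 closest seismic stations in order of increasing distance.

M10, M2, M6

Distances from 25.5658°N, 55.0418°E:
M1: √((0.0799·111.32)² + (0.3307·100.52)²) = √(79.111561 + 1105.028171) = 34.4113 km
M2: √((-0.1080·111.32)² + (-0.0312·100.52)²) = √(144.541949 + 9.835901) = 12.4249 km
M3: √((-0.3339·111.32)² + (0.2590·100.52)²) = √(1381.590166 + 677.804563) = 45.3806 km
M4: √((-0.3782·111.32)² + (0.4019·100.52)²) = √(1772.513062 + 1632.078231) = 58.3489 km
M5: √((-0.5410·111.32)² + (0.5339·100.52)²) = √(3626.944630 + 2880.214295) = 80.6670 km
M6: √((0.1322·111.32)² + (0.1374·100.52)²) = √(216.575490 + 190.756096) = 20.1825 km
M7: √((-0.0128·111.32)² + (-0.3064·100.52)²) = √(2.030329 + 948.598605) = 30.8323 km
M8: √((-0.3281·111.32)² + (-0.0292·100.52)²) = √(1334.009296 + 8.615305) = 36.6418 km
M9: √((-0.3048·111.32)² + (-0.2074·100.52)²) = √(1151.267701 + 434.632766) = 39.8234 km
M10: √((-0.0229·111.32)² + (0.0175·100.52)²) = √(6.498563 + 3.094433) = 3.0973 km
Sorted: M10 (3.0973 km) < M2 (12.4249 km) < M6 (20.1825 km) < M7 (30.8323 km) < M1 (34.4113 km) < …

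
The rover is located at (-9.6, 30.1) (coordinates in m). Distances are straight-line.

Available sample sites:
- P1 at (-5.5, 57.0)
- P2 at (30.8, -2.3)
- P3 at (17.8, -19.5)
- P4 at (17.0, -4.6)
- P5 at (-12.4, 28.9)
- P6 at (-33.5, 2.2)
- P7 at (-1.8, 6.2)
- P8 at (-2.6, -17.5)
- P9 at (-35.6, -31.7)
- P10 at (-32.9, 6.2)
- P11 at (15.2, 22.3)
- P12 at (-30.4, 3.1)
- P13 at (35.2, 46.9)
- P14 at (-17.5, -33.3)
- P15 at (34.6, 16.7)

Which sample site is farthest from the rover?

P9

Distances from (-9.6, 30.1):
P1: 27.2 m
P2: 51.8 m
P3: 56.7 m
P4: 43.7 m
P5: 3.0 m
P6: 36.7 m
P7: 25.1 m
P8: 48.1 m
P9: 67.0 m
P10: 33.4 m
P11: 26.0 m
P12: 34.1 m
P13: 47.8 m
P14: 63.9 m
P15: 46.2 m
Maximum: P9 at 67.0 m.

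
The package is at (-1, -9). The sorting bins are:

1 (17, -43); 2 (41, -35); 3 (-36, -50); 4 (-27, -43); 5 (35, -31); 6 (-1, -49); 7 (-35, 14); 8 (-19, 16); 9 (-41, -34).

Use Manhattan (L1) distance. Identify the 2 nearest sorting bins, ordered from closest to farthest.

6, 8

Distances from (-1, -9):
1: |18| + |-34| = 18 + 34 = 52
2: |42| + |-26| = 42 + 26 = 68
3: |-35| + |-41| = 35 + 41 = 76
4: |-26| + |-34| = 26 + 34 = 60
5: |36| + |-22| = 36 + 22 = 58
6: |0| + |-40| = 0 + 40 = 40
7: |-34| + |23| = 34 + 23 = 57
8: |-18| + |25| = 18 + 25 = 43
9: |-40| + |-25| = 40 + 25 = 65
Sorted: 6 (40) < 8 (43) < 1 (52) < 7 (57) < …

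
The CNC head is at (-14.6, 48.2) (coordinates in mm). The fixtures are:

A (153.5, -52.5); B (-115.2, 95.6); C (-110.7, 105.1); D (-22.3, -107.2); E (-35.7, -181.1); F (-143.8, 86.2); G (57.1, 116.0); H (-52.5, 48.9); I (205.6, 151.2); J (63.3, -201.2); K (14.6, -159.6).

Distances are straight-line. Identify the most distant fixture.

J

Distances from (-14.6, 48.2):
A: √((168.1)² + (-100.7)²) = √(28257.610 + 10140.490) = 196.0 mm
B: √((-100.6)² + (47.4)²) = √(10120.360 + 2246.760) = 111.2 mm
C: √((-96.1)² + (56.9)²) = √(9235.210 + 3237.610) = 111.7 mm
D: √((-7.7)² + (-155.4)²) = √(59.290 + 24149.160) = 155.6 mm
E: √((-21.1)² + (-229.3)²) = √(445.210 + 52578.490) = 230.3 mm
F: √((-129.2)² + (38.0)²) = √(16692.640 + 1444.000) = 134.7 mm
G: √((71.7)² + (67.8)²) = √(5140.890 + 4596.840) = 98.7 mm
H: √((-37.9)² + (0.7)²) = √(1436.410 + 0.490) = 37.9 mm
I: √((220.2)² + (103.0)²) = √(48488.040 + 10609.000) = 243.1 mm
J: √((77.9)² + (-249.4)²) = √(6068.410 + 62200.360) = 261.3 mm
K: √((29.2)² + (-207.8)²) = √(852.640 + 43180.840) = 209.8 mm
Maximum: J at 261.3 mm.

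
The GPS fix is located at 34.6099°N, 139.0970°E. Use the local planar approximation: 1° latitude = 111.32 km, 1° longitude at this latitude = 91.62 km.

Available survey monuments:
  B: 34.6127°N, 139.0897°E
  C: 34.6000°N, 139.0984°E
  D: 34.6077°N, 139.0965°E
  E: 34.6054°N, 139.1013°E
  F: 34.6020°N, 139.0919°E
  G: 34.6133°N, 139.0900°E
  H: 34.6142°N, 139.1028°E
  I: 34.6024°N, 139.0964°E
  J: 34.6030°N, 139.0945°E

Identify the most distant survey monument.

Distances from 34.6099°N, 139.0970°E:
B: 0.7379 km
C: 1.1095 km
D: 0.2492 km
E: 0.6373 km
F: 0.9959 km
G: 0.7447 km
H: 0.7152 km
I: 0.8367 km
J: 0.8015 km
Maximum: C at 1.1095 km.

C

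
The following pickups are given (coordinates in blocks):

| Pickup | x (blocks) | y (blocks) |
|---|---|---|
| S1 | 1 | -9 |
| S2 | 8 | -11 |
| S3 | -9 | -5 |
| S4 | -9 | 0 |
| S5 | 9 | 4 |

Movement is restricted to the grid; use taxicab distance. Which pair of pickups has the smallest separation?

Pairwise distances:
S1–S2: |7| + |-2| = 7 + 2 = 9 blocks
S1–S3: |-10| + |4| = 10 + 4 = 14 blocks
S1–S4: |-10| + |9| = 10 + 9 = 19 blocks
S1–S5: |8| + |13| = 8 + 13 = 21 blocks
S2–S3: |-17| + |6| = 17 + 6 = 23 blocks
S2–S4: |-17| + |11| = 17 + 11 = 28 blocks
S2–S5: |1| + |15| = 1 + 15 = 16 blocks
S3–S4: |0| + |5| = 0 + 5 = 5 blocks
S3–S5: |18| + |9| = 18 + 9 = 27 blocks
S4–S5: |18| + |4| = 18 + 4 = 22 blocks
Closest pair: S3–S4 at 5 blocks.

S3 and S4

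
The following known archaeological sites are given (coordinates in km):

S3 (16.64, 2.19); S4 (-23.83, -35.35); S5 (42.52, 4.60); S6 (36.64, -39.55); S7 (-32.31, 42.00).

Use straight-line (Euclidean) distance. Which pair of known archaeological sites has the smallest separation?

S3 and S5

Pairwise distances:
S3–S4: 55.20 km
S3–S5: 25.99 km
S3–S6: 46.28 km
S3–S7: 63.09 km
S4–S5: 77.45 km
S4–S6: 60.62 km
S4–S7: 77.81 km
S5–S6: 44.54 km
S5–S7: 83.66 km
S6–S7: 106.79 km
Closest pair: S3–S5 at 25.99 km.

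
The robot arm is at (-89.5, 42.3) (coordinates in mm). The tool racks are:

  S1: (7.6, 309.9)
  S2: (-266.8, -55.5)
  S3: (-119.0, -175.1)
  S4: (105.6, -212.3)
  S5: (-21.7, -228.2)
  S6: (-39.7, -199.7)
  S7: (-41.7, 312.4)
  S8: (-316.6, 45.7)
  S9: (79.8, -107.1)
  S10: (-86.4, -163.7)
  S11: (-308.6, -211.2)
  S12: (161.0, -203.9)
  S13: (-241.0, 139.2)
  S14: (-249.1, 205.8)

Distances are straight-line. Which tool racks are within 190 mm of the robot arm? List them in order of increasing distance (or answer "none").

Distances from (-89.5, 42.3):
S1: 284.7 mm
S2: 202.5 mm
S3: 219.4 mm
S4: 320.8 mm
S5: 278.9 mm
S6: 247.1 mm
S7: 274.3 mm
S8: 227.1 mm
S9: 225.8 mm
S10: 206.0 mm
S11: 335.1 mm
S12: 351.2 mm
S13: 179.8 mm
S14: 228.5 mm
Threshold 190 mm: S13 (179.8 mm) is within range.

S13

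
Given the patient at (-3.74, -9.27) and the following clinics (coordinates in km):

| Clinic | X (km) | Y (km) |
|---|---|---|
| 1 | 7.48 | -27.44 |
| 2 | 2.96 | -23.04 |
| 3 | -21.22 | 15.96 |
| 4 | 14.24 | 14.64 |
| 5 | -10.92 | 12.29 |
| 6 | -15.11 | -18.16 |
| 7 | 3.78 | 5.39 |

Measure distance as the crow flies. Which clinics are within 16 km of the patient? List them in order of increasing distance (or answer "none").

6, 2

Distances from (-3.74, -9.27):
1: 21.36 km
2: 15.31 km
3: 30.69 km
4: 29.92 km
5: 22.72 km
6: 14.43 km
7: 16.48 km
Threshold 16 km: 6 (14.43 km), 2 (15.31 km) are within range.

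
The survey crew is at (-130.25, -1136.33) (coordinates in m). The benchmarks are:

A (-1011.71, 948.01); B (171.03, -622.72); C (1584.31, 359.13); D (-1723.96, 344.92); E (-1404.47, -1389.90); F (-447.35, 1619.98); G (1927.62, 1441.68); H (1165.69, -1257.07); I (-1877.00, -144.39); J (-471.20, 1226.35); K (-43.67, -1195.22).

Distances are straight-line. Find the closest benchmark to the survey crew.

Distances from (-130.25, -1136.33):
A: √((-881.46)² + (2084.34)²) = √(776971.7316 + 4344473.2356) = 2263.06 m
B: √((301.28)² + (513.61)²) = √(90769.6384 + 263795.2321) = 595.45 m
C: √((1714.56)² + (1495.46)²) = √(2939715.9936 + 2236400.6116) = 2275.11 m
D: √((-1593.71)² + (1481.25)²) = √(2539911.5641 + 2194101.5625) = 2175.78 m
E: √((-1274.22)² + (-253.57)²) = √(1623636.6084 + 64297.7449) = 1299.21 m
F: √((-317.10)² + (2756.31)²) = √(100552.4100 + 7597244.8161) = 2774.49 m
G: √((2057.87)² + (2578.01)²) = √(4234828.9369 + 6646135.5601) = 3298.63 m
H: √((1295.94)² + (-120.74)²) = √(1679460.4836 + 14578.1476) = 1301.55 m
I: √((-1746.75)² + (991.94)²) = √(3051135.5625 + 983944.9636) = 2008.75 m
J: √((-340.95)² + (2362.68)²) = √(116246.9025 + 5582256.7824) = 2387.15 m
K: √((86.58)² + (-58.89)²) = √(7496.0964 + 3468.0321) = 104.71 m
Minimum: K at 104.71 m.

K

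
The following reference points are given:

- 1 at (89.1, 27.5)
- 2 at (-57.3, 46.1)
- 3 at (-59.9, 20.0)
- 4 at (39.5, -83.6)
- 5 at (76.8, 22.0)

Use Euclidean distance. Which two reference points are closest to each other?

1 and 5

Pairwise distances:
1–2: 147.6
1–3: 149.2
1–4: 121.7
1–5: 13.5
2–3: 26.2
2–4: 161.8
2–5: 136.2
3–4: 143.6
3–5: 136.7
4–5: 112.0
Closest pair: 1–5 at 13.5.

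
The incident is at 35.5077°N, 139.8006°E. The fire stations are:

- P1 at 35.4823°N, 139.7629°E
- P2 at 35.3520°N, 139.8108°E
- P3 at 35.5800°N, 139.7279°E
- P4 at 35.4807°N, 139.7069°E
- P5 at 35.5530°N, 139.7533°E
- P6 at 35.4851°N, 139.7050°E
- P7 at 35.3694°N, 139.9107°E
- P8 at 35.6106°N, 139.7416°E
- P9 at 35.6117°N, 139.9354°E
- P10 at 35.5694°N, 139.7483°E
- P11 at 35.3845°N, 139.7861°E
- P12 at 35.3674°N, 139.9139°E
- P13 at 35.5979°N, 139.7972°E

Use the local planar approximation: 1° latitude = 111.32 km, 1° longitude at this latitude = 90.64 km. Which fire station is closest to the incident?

P1

Distances from 35.5077°N, 139.8006°E:
P1: √((-0.0254·111.32)² + (-0.0377·90.64)²) = √(7.994915 + 11.676764) = 4.4353 km
P2: √((-0.1557·111.32)² + (0.0102·90.64)²) = √(300.416388 + 0.854752) = 17.3572 km
P3: √((0.0723·111.32)² + (-0.0727·90.64)²) = √(64.777322 + 43.421879) = 10.4019 km
P4: √((-0.0270·111.32)² + (-0.0937·90.64)²) = √(9.033872 + 72.130505) = 9.0091 km
P5: √((0.0453·111.32)² + (-0.0473·90.64)²) = √(25.429791 + 18.380701) = 6.6189 km
P6: √((-0.0226·111.32)² + (-0.0956·90.64)²) = √(6.329411 + 75.085414) = 9.0230 km
P7: √((-0.1383·111.32)² + (0.1101·90.64)²) = √(237.023145 + 99.589702) = 18.3470 km
P8: √((0.1029·111.32)² + (-0.0590·90.64)²) = √(131.213085 + 28.598537) = 12.6417 km
P9: √((0.1040·111.32)² + (0.1348·90.64)²) = √(134.033412 + 149.286171) = 16.8321 km
P10: √((0.0617·111.32)² + (-0.0523·90.64)²) = √(47.175523 + 22.472075) = 8.3455 km
P11: √((-0.1232·111.32)² + (-0.0145·90.64)²) = √(188.090911 + 1.727332) = 13.7775 km
P12: √((-0.1403·111.32)² + (0.1133·90.64)²) = √(243.928046 + 105.462877) = 18.6920 km
P13: √((0.0902·111.32)² + (-0.0034·90.64)²) = √(100.822966 + 0.094972) = 10.0458 km
Minimum: P1 at 4.4353 km.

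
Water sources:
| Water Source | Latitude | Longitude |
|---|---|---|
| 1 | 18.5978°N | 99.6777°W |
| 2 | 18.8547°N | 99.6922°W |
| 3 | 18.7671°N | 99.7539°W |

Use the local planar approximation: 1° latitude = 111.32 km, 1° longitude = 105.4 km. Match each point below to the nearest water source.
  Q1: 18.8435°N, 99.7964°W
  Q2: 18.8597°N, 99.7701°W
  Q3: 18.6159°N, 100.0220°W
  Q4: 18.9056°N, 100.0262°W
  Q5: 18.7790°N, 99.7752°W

Q1 at 18.8435°N, 99.7964°W:
  1: 30.0769 km
  2: 11.0532 km
  3: 9.6124 km
  → nearest: 3 (9.6124 km)
Q2 at 18.8597°N, 99.7701°W:
  1: 30.7383 km
  2: 8.2295 km
  3: 10.4487 km
  → nearest: 2 (8.2295 km)
Q3 at 18.6159°N, 100.0220°W:
  1: 36.3451 km
  2: 43.7606 km
  3: 32.8908 km
  → nearest: 3 (32.8908 km)
Q4 at 18.9056°N, 100.0262°W:
  1: 50.2322 km
  2: 35.6567 km
  3: 32.5795 km
  → nearest: 3 (32.5795 km)
Q5 at 18.7790°N, 99.7752°W:
  1: 22.6381 km
  2: 12.1468 km
  3: 2.6067 km
  → nearest: 3 (2.6067 km)

Q1→3; Q2→2; Q3→3; Q4→3; Q5→3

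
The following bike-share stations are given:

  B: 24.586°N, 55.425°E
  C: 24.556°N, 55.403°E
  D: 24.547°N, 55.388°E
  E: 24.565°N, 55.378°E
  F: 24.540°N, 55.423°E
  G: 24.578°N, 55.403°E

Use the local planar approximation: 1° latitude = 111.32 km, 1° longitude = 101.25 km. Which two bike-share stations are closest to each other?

C and D

Pairwise distances:
C–D: √((-0.009·111.32)² + (-0.015·101.25)²) = √(1.00376 + 2.30660) = 1.819 km
D–E: √((0.018·111.32)² + (-0.010·101.25)²) = √(4.01505 + 1.02516) = 2.245 km
B–G: √((-0.008·111.32)² + (-0.022·101.25)²) = √(0.79310 + 4.96176) = 2.399 km
C–G: √((0.022·111.32)² + (0.000·101.25)²) = √(5.99780 + 0.00000) = 2.449 km
C–F: √((-0.016·111.32)² + (0.020·101.25)²) = √(3.17239 + 4.10063) = 2.697 km
C–E: √((0.009·111.32)² + (-0.025·101.25)²) = √(1.00376 + 6.40723) = 2.722 km
E–G: √((0.013·111.32)² + (0.025·101.25)²) = √(2.09427 + 6.40723) = 2.916 km
D–F: √((-0.007·111.32)² + (0.035·101.25)²) = √(0.60721 + 12.55816) = 3.628 km
D–G: √((0.031·111.32)² + (0.015·101.25)²) = √(11.90885 + 2.30660) = 3.770 km
B–C: √((-0.030·111.32)² + (-0.022·101.25)²) = √(11.15293 + 4.96176) = 4.014 km
F–G: √((0.038·111.32)² + (-0.020·101.25)²) = √(17.89425 + 4.10063) = 4.690 km
B–F: √((-0.046·111.32)² + (-0.002·101.25)²) = √(26.22177 + 0.04101) = 5.125 km
B–E: √((-0.021·111.32)² + (-0.047·101.25)²) = √(5.46493 + 22.64570) = 5.302 km
E–F: √((-0.025·111.32)² + (0.045·101.25)²) = √(7.74509 + 20.75941) = 5.339 km
B–D: √((-0.039·111.32)² + (-0.037·101.25)²) = √(18.84845 + 14.03439) = 5.734 km
Closest pair: C–D at 1.819 km.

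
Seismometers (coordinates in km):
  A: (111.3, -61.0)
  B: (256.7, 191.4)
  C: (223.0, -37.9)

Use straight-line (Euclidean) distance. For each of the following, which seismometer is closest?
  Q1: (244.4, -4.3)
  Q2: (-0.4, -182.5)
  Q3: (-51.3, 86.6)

Q1 at (244.4, -4.3):
  A: 144.7 km
  B: 196.1 km
  C: 39.8 km
  → nearest: C (39.8 km)
Q2 at (-0.4, -182.5):
  A: 165.0 km
  B: 453.8 km
  C: 266.1 km
  → nearest: A (165.0 km)
Q3 at (-51.3, 86.6):
  A: 219.6 km
  B: 325.3 km
  C: 301.2 km
  → nearest: A (219.6 km)

Q1→C; Q2→A; Q3→A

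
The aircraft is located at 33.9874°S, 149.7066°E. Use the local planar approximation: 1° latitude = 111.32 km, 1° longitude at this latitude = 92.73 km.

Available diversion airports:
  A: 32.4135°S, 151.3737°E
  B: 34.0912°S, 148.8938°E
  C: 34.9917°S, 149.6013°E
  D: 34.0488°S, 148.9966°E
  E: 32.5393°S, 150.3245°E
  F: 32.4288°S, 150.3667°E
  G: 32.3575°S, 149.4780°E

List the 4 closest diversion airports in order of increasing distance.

D, B, C, E

Distances from 33.9874°S, 149.7066°E:
A: 233.6567 km
B: 76.2515 km
C: 112.2243 km
D: 66.1921 km
E: 171.0827 km
F: 183.9843 km
G: 182.6746 km
Sorted: D (66.1921 km) < B (76.2515 km) < C (112.2243 km) < E (171.0827 km) < G (182.6746 km) < F (183.9843 km) < …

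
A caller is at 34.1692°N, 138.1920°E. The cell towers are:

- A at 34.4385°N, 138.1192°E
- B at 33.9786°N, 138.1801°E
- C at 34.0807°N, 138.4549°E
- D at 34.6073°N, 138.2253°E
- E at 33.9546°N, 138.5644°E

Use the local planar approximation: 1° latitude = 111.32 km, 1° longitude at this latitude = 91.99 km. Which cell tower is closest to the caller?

B

Distances from 34.1692°N, 138.1920°E:
A: √((0.2693·111.32)² + (-0.0728·91.99)²) = √(898.709023 + 44.848095) = 30.7174 km
B: √((-0.1906·111.32)² + (-0.0119·91.99)²) = √(450.186210 + 1.198326) = 21.2458 km
C: √((-0.0885·111.32)² + (0.2629·91.99)²) = √(97.058357 + 584.874127) = 26.1138 km
D: √((0.4381·111.32)² + (0.0333·91.99)²) = √(2378.443842 + 9.383605) = 48.8654 km
E: √((-0.2146·111.32)² + (0.3724·91.99)²) = √(570.697317 + 1173.547256) = 41.7642 km
Minimum: B at 21.2458 km.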